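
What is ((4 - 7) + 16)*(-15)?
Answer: -195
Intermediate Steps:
((4 - 7) + 16)*(-15) = (-3 + 16)*(-15) = 13*(-15) = -195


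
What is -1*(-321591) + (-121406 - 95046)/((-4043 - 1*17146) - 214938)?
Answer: 75936534509/236127 ≈ 3.2159e+5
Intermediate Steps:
-1*(-321591) + (-121406 - 95046)/((-4043 - 1*17146) - 214938) = 321591 - 216452/((-4043 - 17146) - 214938) = 321591 - 216452/(-21189 - 214938) = 321591 - 216452/(-236127) = 321591 - 216452*(-1/236127) = 321591 + 216452/236127 = 75936534509/236127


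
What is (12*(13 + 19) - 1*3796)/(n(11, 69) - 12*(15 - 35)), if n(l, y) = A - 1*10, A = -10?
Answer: -853/55 ≈ -15.509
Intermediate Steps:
n(l, y) = -20 (n(l, y) = -10 - 1*10 = -10 - 10 = -20)
(12*(13 + 19) - 1*3796)/(n(11, 69) - 12*(15 - 35)) = (12*(13 + 19) - 1*3796)/(-20 - 12*(15 - 35)) = (12*32 - 3796)/(-20 - 12*(-20)) = (384 - 3796)/(-20 + 240) = -3412/220 = -3412*1/220 = -853/55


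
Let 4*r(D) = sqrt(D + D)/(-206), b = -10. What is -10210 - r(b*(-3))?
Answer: -10210 + sqrt(15)/412 ≈ -10210.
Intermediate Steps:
r(D) = -sqrt(2)*sqrt(D)/824 (r(D) = (sqrt(D + D)/(-206))/4 = (sqrt(2*D)*(-1/206))/4 = ((sqrt(2)*sqrt(D))*(-1/206))/4 = (-sqrt(2)*sqrt(D)/206)/4 = -sqrt(2)*sqrt(D)/824)
-10210 - r(b*(-3)) = -10210 - (-1)*sqrt(2)*sqrt(-10*(-3))/824 = -10210 - (-1)*sqrt(2)*sqrt(30)/824 = -10210 - (-1)*sqrt(15)/412 = -10210 + sqrt(15)/412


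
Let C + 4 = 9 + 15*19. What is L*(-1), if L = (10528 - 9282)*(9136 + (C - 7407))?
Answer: -2515674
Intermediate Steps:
C = 290 (C = -4 + (9 + 15*19) = -4 + (9 + 285) = -4 + 294 = 290)
L = 2515674 (L = (10528 - 9282)*(9136 + (290 - 7407)) = 1246*(9136 - 7117) = 1246*2019 = 2515674)
L*(-1) = 2515674*(-1) = -2515674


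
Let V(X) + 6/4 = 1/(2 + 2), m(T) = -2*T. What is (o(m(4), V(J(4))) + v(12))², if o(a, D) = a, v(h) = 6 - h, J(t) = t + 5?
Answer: 196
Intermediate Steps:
J(t) = 5 + t
V(X) = -5/4 (V(X) = -3/2 + 1/(2 + 2) = -3/2 + 1/4 = -3/2 + ¼ = -5/4)
(o(m(4), V(J(4))) + v(12))² = (-2*4 + (6 - 1*12))² = (-8 + (6 - 12))² = (-8 - 6)² = (-14)² = 196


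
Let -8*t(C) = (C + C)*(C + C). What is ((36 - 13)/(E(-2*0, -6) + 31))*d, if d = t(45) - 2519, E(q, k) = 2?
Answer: -162449/66 ≈ -2461.3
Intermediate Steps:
t(C) = -C**2/2 (t(C) = -(C + C)*(C + C)/8 = -2*C*2*C/8 = -C**2/2)
d = -7063/2 (d = -1/2*45**2 - 2519 = -1/2*2025 - 2519 = -2025/2 - 2519 = -7063/2 ≈ -3531.5)
((36 - 13)/(E(-2*0, -6) + 31))*d = ((36 - 13)/(2 + 31))*(-7063/2) = (23/33)*(-7063/2) = -162449/66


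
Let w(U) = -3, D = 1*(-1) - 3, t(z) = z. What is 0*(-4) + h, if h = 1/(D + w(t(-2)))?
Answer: -⅐ ≈ -0.14286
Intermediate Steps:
D = -4 (D = -1 - 3 = -4)
h = -⅐ (h = 1/(-4 - 3) = 1/(-7) = -⅐ ≈ -0.14286)
0*(-4) + h = 0*(-4) - ⅐ = 0 - ⅐ = -⅐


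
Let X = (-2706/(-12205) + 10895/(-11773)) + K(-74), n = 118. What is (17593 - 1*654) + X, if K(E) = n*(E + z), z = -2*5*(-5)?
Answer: 2026926167018/143689465 ≈ 14106.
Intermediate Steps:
z = 50 (z = -10*(-5) = 50)
K(E) = 5900 + 118*E (K(E) = 118*(E + 50) = 118*(50 + E) = 5900 + 118*E)
X = -407029680617/143689465 (X = (-2706/(-12205) + 10895/(-11773)) + (5900 + 118*(-74)) = (-2706*(-1/12205) + 10895*(-1/11773)) + (5900 - 8732) = (2706/12205 - 10895/11773) - 2832 = -101115737/143689465 - 2832 = -407029680617/143689465 ≈ -2832.7)
(17593 - 1*654) + X = (17593 - 1*654) - 407029680617/143689465 = (17593 - 654) - 407029680617/143689465 = 16939 - 407029680617/143689465 = 2026926167018/143689465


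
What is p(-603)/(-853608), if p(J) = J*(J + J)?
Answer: -121203/142268 ≈ -0.85193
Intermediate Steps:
p(J) = 2*J² (p(J) = J*(2*J) = 2*J²)
p(-603)/(-853608) = (2*(-603)²)/(-853608) = (2*363609)*(-1/853608) = 727218*(-1/853608) = -121203/142268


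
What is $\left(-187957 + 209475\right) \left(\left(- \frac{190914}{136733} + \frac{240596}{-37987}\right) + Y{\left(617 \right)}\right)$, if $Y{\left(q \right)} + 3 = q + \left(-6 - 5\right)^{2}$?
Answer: $\frac{81284170616556082}{5194076471} \approx 1.5649 \cdot 10^{7}$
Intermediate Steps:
$Y{\left(q \right)} = 118 + q$ ($Y{\left(q \right)} = -3 + \left(q + \left(-6 - 5\right)^{2}\right) = -3 + \left(q + \left(-11\right)^{2}\right) = -3 + \left(q + 121\right) = -3 + \left(121 + q\right) = 118 + q$)
$\left(-187957 + 209475\right) \left(\left(- \frac{190914}{136733} + \frac{240596}{-37987}\right) + Y{\left(617 \right)}\right) = \left(-187957 + 209475\right) \left(\left(- \frac{190914}{136733} + \frac{240596}{-37987}\right) + \left(118 + 617\right)\right) = 21518 \left(\left(\left(-190914\right) \frac{1}{136733} + 240596 \left(- \frac{1}{37987}\right)\right) + 735\right) = 21518 \left(\left(- \frac{190914}{136733} - \frac{240596}{37987}\right) + 735\right) = 21518 \left(- \frac{40149662986}{5194076471} + 735\right) = 21518 \cdot \frac{3777496543199}{5194076471} = \frac{81284170616556082}{5194076471}$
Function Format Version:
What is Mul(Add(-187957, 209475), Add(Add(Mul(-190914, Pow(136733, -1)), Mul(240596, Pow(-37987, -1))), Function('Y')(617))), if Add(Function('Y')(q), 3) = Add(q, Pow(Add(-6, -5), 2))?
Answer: Rational(81284170616556082, 5194076471) ≈ 1.5649e+7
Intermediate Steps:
Function('Y')(q) = Add(118, q) (Function('Y')(q) = Add(-3, Add(q, Pow(Add(-6, -5), 2))) = Add(-3, Add(q, Pow(-11, 2))) = Add(-3, Add(q, 121)) = Add(-3, Add(121, q)) = Add(118, q))
Mul(Add(-187957, 209475), Add(Add(Mul(-190914, Pow(136733, -1)), Mul(240596, Pow(-37987, -1))), Function('Y')(617))) = Mul(Add(-187957, 209475), Add(Add(Mul(-190914, Pow(136733, -1)), Mul(240596, Pow(-37987, -1))), Add(118, 617))) = Mul(21518, Add(Add(Mul(-190914, Rational(1, 136733)), Mul(240596, Rational(-1, 37987))), 735)) = Mul(21518, Add(Add(Rational(-190914, 136733), Rational(-240596, 37987)), 735)) = Mul(21518, Add(Rational(-40149662986, 5194076471), 735)) = Mul(21518, Rational(3777496543199, 5194076471)) = Rational(81284170616556082, 5194076471)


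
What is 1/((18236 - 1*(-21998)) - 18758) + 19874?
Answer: 426814025/21476 ≈ 19874.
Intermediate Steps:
1/((18236 - 1*(-21998)) - 18758) + 19874 = 1/((18236 + 21998) - 18758) + 19874 = 1/(40234 - 18758) + 19874 = 1/21476 + 19874 = 426814025/21476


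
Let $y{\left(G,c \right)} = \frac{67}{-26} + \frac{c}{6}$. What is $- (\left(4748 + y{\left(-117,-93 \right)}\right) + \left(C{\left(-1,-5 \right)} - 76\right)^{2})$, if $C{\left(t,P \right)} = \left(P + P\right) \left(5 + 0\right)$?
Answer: $- \frac{267877}{13} \approx -20606.0$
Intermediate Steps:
$C{\left(t,P \right)} = 10 P$ ($C{\left(t,P \right)} = 2 P 5 = 10 P$)
$y{\left(G,c \right)} = - \frac{67}{26} + \frac{c}{6}$ ($y{\left(G,c \right)} = 67 \left(- \frac{1}{26}\right) + c \frac{1}{6} = - \frac{67}{26} + \frac{c}{6}$)
$- (\left(4748 + y{\left(-117,-93 \right)}\right) + \left(C{\left(-1,-5 \right)} - 76\right)^{2}) = - (\left(4748 + \left(- \frac{67}{26} + \frac{1}{6} \left(-93\right)\right)\right) + \left(10 \left(-5\right) - 76\right)^{2}) = - (\left(4748 - \frac{235}{13}\right) + \left(-50 - 76\right)^{2}) = - (\left(4748 - \frac{235}{13}\right) + \left(-126\right)^{2}) = - (\frac{61489}{13} + 15876) = \left(-1\right) \frac{267877}{13} = - \frac{267877}{13}$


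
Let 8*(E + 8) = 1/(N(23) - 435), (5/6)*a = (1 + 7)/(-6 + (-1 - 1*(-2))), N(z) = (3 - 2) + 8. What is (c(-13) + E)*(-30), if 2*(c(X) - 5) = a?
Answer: 337417/2840 ≈ 118.81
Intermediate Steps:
N(z) = 9 (N(z) = 1 + 8 = 9)
a = -48/25 (a = 6*((1 + 7)/(-6 + (-1 - 1*(-2))))/5 = 6*(8/(-6 + (-1 + 2)))/5 = 6*(8/(-6 + 1))/5 = 6*(8/(-5))/5 = 6*(8*(-⅕))/5 = (6/5)*(-8/5) = -48/25 ≈ -1.9200)
c(X) = 101/25 (c(X) = 5 + (½)*(-48/25) = 5 - 24/25 = 101/25)
E = -27265/3408 (E = -8 + 1/(8*(9 - 435)) = -8 + (⅛)/(-426) = -8 + (⅛)*(-1/426) = -8 - 1/3408 = -27265/3408 ≈ -8.0003)
(c(-13) + E)*(-30) = (101/25 - 27265/3408)*(-30) = -337417/85200*(-30) = 337417/2840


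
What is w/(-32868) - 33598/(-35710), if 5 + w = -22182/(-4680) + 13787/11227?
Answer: 193402210540675/205566077738736 ≈ 0.94083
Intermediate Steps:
w = 8474779/8757060 (w = -5 + (-22182/(-4680) + 13787/11227) = -5 + (-22182*(-1/4680) + 13787*(1/11227)) = -5 + (3697/780 + 13787/11227) = -5 + 52260079/8757060 = 8474779/8757060 ≈ 0.96776)
w/(-32868) - 33598/(-35710) = (8474779/8757060)/(-32868) - 33598/(-35710) = (8474779/8757060)*(-1/32868) - 33598*(-1/35710) = -8474779/287827048080 + 16799/17855 = 193402210540675/205566077738736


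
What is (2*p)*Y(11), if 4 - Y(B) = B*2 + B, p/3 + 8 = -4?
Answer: 2088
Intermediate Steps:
p = -36 (p = -24 + 3*(-4) = -24 - 12 = -36)
Y(B) = 4 - 3*B (Y(B) = 4 - (B*2 + B) = 4 - (2*B + B) = 4 - 3*B)
(2*p)*Y(11) = (2*(-36))*(4 - 3*11) = -72*(4 - 33) = -72*(-29) = 2088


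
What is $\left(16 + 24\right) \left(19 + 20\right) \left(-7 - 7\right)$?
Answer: $-21840$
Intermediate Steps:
$\left(16 + 24\right) \left(19 + 20\right) \left(-7 - 7\right) = 40 \cdot 39 \left(-14\right) = 40 \left(-546\right) = -21840$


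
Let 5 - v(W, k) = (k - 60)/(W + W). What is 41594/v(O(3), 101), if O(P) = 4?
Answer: -332752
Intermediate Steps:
v(W, k) = 5 - (-60 + k)/(2*W) (v(W, k) = 5 - (k - 60)/(W + W) = 5 - (-60 + k)/(2*W))
41594/v(O(3), 101) = 41594/(((1/2)*(60 - 1*101 + 10*4)/4)) = 41594/(((1/2)*(1/4)*(60 - 101 + 40))) = 41594/(((1/2)*(1/4)*(-1))) = 41594/(-1/8) = 41594*(-8) = -332752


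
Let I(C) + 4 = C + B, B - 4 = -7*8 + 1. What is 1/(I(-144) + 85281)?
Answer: 1/85082 ≈ 1.1753e-5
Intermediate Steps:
B = -51 (B = 4 + (-7*8 + 1) = 4 + (-56 + 1) = 4 - 55 = -51)
I(C) = -55 + C (I(C) = -4 + (C - 51) = -4 + (-51 + C) = -55 + C)
1/(I(-144) + 85281) = 1/((-55 - 144) + 85281) = 1/(-199 + 85281) = 1/85082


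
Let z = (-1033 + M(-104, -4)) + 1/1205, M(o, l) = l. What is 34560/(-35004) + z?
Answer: -3648506928/3514985 ≈ -1038.0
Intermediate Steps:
z = -1249584/1205 (z = (-1033 - 4) + 1/1205 = -1037 + 1/1205 = -1249584/1205 ≈ -1037.0)
34560/(-35004) + z = 34560/(-35004) - 1249584/1205 = 34560*(-1/35004) - 1249584/1205 = -2880/2917 - 1249584/1205 = -3648506928/3514985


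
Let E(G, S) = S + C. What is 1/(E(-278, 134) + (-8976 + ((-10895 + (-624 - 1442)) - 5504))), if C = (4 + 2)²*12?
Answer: -1/26875 ≈ -3.7209e-5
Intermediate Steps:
C = 432 (C = 6²*12 = 36*12 = 432)
E(G, S) = 432 + S (E(G, S) = S + 432 = 432 + S)
1/(E(-278, 134) + (-8976 + ((-10895 + (-624 - 1442)) - 5504))) = 1/((432 + 134) + (-8976 + ((-10895 + (-624 - 1442)) - 5504))) = 1/(566 + (-8976 + ((-10895 - 2066) - 5504))) = 1/(566 + (-8976 + (-12961 - 5504))) = 1/(566 + (-8976 - 18465)) = 1/(566 - 27441) = 1/(-26875) = -1/26875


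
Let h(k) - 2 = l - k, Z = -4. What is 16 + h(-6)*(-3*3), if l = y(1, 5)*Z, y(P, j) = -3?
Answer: -164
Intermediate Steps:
l = 12 (l = -3*(-4) = 12)
h(k) = 14 - k (h(k) = 2 + (12 - k) = 14 - k)
16 + h(-6)*(-3*3) = 16 + (14 - 1*(-6))*(-3*3) = 16 + (14 + 6)*(-9) = 16 + 20*(-1*9) = 16 + 20*(-9) = 16 - 180 = -164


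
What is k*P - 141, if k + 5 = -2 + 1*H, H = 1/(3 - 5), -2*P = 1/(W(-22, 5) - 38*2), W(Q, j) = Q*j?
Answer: -34973/248 ≈ -141.02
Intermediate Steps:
P = 1/372 (P = -1/(2*(-22*5 - 38*2)) = -1/(2*(-110 - 76)) = -½/(-186) = -½*(-1/186) = 1/372 ≈ 0.0026882)
H = -½ (H = 1/(-2) = -½ ≈ -0.50000)
k = -15/2 (k = -5 + (-2 + 1*(-½)) = -5 + (-2 - ½) = -5 - 5/2 = -15/2 ≈ -7.5000)
k*P - 141 = -15/2*1/372 - 141 = -5/248 - 141 = -34973/248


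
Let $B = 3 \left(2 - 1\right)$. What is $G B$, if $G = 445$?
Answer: $1335$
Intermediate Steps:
$B = 3$ ($B = 3 \cdot 1 = 3$)
$G B = 445 \cdot 3 = 1335$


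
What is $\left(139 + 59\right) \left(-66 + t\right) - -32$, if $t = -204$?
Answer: $-53428$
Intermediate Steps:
$\left(139 + 59\right) \left(-66 + t\right) - -32 = \left(139 + 59\right) \left(-66 - 204\right) - -32 = 198 \left(-270\right) + 32 = -53460 + 32 = -53428$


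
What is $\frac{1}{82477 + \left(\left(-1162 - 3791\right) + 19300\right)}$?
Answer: $\frac{1}{96824} \approx 1.0328 \cdot 10^{-5}$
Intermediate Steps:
$\frac{1}{82477 + \left(\left(-1162 - 3791\right) + 19300\right)} = \frac{1}{82477 + \left(-4953 + 19300\right)} = \frac{1}{82477 + 14347} = \frac{1}{96824}$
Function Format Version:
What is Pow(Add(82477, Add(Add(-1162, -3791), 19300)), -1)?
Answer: Rational(1, 96824) ≈ 1.0328e-5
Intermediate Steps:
Pow(Add(82477, Add(Add(-1162, -3791), 19300)), -1) = Pow(Add(82477, Add(-4953, 19300)), -1) = Pow(Add(82477, 14347), -1) = Pow(96824, -1) = Rational(1, 96824)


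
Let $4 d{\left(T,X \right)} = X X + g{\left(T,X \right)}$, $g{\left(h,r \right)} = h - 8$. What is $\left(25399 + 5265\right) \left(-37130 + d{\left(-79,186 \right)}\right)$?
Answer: $-874008326$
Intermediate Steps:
$g{\left(h,r \right)} = -8 + h$ ($g{\left(h,r \right)} = h - 8 = -8 + h$)
$d{\left(T,X \right)} = -2 + \frac{T}{4} + \frac{X^{2}}{4}$ ($d{\left(T,X \right)} = \frac{X X + \left(-8 + T\right)}{4} = \frac{X^{2} + \left(-8 + T\right)}{4} = \frac{-8 + T + X^{2}}{4} = -2 + \frac{T}{4} + \frac{X^{2}}{4}$)
$\left(25399 + 5265\right) \left(-37130 + d{\left(-79,186 \right)}\right) = \left(25399 + 5265\right) \left(-37130 + \left(-2 + \frac{1}{4} \left(-79\right) + \frac{186^{2}}{4}\right)\right) = 30664 \left(-37130 - - \frac{34509}{4}\right) = 30664 \left(-37130 + \frac{34509}{4}\right) = 30664 \left(- \frac{114011}{4}\right) = -874008326$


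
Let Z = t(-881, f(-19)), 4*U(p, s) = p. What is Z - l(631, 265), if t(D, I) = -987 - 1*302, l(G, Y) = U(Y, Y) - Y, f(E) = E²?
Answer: -4361/4 ≈ -1090.3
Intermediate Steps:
U(p, s) = p/4
l(G, Y) = -3*Y/4 (l(G, Y) = Y/4 - Y = -3*Y/4)
t(D, I) = -1289 (t(D, I) = -987 - 302 = -1289)
Z = -1289
Z - l(631, 265) = -1289 - (-3)*265/4 = -1289 - 1*(-795/4) = -1289 + 795/4 = -4361/4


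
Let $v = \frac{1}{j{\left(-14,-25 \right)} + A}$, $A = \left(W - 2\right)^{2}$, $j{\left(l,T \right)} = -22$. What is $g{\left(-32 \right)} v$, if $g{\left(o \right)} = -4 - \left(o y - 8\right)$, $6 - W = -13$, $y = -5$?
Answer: $- \frac{52}{89} \approx -0.58427$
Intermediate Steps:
$W = 19$ ($W = 6 - -13 = 6 + 13 = 19$)
$A = 289$ ($A = \left(19 - 2\right)^{2} = 17^{2} = 289$)
$v = \frac{1}{267}$ ($v = \frac{1}{-22 + 289} = \frac{1}{267} \approx 0.0037453$)
$g{\left(o \right)} = 4 + 5 o$ ($g{\left(o \right)} = -4 - \left(o \left(-5\right) - 8\right) = -4 - \left(- 5 o - 8\right) = -4 - \left(-8 - 5 o\right) = -4 + \left(8 + 5 o\right) = 4 + 5 o$)
$g{\left(-32 \right)} v = \left(4 + 5 \left(-32\right)\right) \frac{1}{267} = \left(4 - 160\right) \frac{1}{267} = \left(-156\right) \frac{1}{267} = - \frac{52}{89}$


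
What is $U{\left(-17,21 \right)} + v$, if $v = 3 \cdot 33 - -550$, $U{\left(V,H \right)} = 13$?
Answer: $662$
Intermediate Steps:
$v = 649$ ($v = 99 + 550 = 649$)
$U{\left(-17,21 \right)} + v = 13 + 649 = 662$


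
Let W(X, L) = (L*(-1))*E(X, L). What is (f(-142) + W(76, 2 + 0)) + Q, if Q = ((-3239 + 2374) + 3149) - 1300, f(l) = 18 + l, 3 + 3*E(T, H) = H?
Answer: 2582/3 ≈ 860.67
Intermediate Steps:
E(T, H) = -1 + H/3
W(X, L) = -L*(-1 + L/3) (W(X, L) = (L*(-1))*(-1 + L/3) = (-L)*(-1 + L/3) = -L*(-1 + L/3))
Q = 984 (Q = (-865 + 3149) - 1300 = 2284 - 1300 = 984)
(f(-142) + W(76, 2 + 0)) + Q = ((18 - 142) + (2 + 0)*(3 - (2 + 0))/3) + 984 = (-124 + (⅓)*2*(3 - 1*2)) + 984 = (-124 + (⅓)*2*(3 - 2)) + 984 = (-124 + (⅓)*2*1) + 984 = (-124 + ⅔) + 984 = -370/3 + 984 = 2582/3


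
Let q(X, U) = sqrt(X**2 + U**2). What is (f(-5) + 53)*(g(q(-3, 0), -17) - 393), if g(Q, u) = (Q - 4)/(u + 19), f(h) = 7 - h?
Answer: -51155/2 ≈ -25578.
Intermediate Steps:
q(X, U) = sqrt(U**2 + X**2)
g(Q, u) = (-4 + Q)/(19 + u)
(f(-5) + 53)*(g(q(-3, 0), -17) - 393) = ((7 - 1*(-5)) + 53)*((-4 + sqrt(0**2 + (-3)**2))/(19 - 17) - 393) = ((7 + 5) + 53)*((-4 + sqrt(0 + 9))/2 - 393) = (12 + 53)*((-4 + sqrt(9))/2 - 393) = 65*((-4 + 3)/2 - 393) = 65*((1/2)*(-1) - 393) = 65*(-1/2 - 393) = 65*(-787/2) = -51155/2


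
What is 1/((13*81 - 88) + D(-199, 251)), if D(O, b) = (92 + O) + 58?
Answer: 1/916 ≈ 0.0010917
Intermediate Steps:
D(O, b) = 150 + O
1/((13*81 - 88) + D(-199, 251)) = 1/((13*81 - 88) + (150 - 199)) = 1/((1053 - 88) - 49) = 1/(965 - 49) = 1/916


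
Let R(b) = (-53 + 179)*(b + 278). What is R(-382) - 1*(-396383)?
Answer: 383279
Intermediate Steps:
R(b) = 35028 + 126*b (R(b) = 126*(278 + b) = 35028 + 126*b)
R(-382) - 1*(-396383) = (35028 + 126*(-382)) - 1*(-396383) = (35028 - 48132) + 396383 = -13104 + 396383 = 383279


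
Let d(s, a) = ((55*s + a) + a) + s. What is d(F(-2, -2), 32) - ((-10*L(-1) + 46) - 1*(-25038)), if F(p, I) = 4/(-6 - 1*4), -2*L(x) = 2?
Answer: -125262/5 ≈ -25052.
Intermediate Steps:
L(x) = -1 (L(x) = -½*2 = -1)
F(p, I) = -⅖ (F(p, I) = 4/(-6 - 4) = 4/(-10) = 4*(-⅒) = -⅖)
d(s, a) = 2*a + 56*s (d(s, a) = ((a + 55*s) + a) + s = (2*a + 55*s) + s = 2*a + 56*s)
d(F(-2, -2), 32) - ((-10*L(-1) + 46) - 1*(-25038)) = (2*32 + 56*(-⅖)) - ((-10*(-1) + 46) - 1*(-25038)) = (64 - 112/5) - ((10 + 46) + 25038) = 208/5 - (56 + 25038) = 208/5 - 1*25094 = 208/5 - 25094 = -125262/5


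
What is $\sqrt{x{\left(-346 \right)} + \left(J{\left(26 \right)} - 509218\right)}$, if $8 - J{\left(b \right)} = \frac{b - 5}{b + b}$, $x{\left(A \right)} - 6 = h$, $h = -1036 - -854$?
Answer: $\frac{i \sqrt{344345209}}{26} \approx 713.71 i$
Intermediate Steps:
$h = -182$ ($h = -1036 + 854 = -182$)
$x{\left(A \right)} = -176$ ($x{\left(A \right)} = 6 - 182 = -176$)
$J{\left(b \right)} = 8 - \frac{-5 + b}{2 b}$ ($J{\left(b \right)} = 8 - \frac{b - 5}{b + b} = 8 - \frac{-5 + b}{2 b}$)
$\sqrt{x{\left(-346 \right)} + \left(J{\left(26 \right)} - 509218\right)} = \sqrt{-176 - \left(509218 - \frac{5 \left(1 + 3 \cdot 26\right)}{2 \cdot 26}\right)} = \sqrt{-176 - \left(509218 - \frac{5 \left(1 + 78\right)}{52}\right)} = \sqrt{-176 - \left(509218 - \frac{395}{52}\right)} = \sqrt{-176 + \left(\frac{395}{52} - 509218\right)} = \sqrt{-176 - \frac{26478941}{52}} = \sqrt{- \frac{26488093}{52}} = \frac{i \sqrt{344345209}}{26}$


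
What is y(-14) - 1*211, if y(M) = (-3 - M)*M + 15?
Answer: -350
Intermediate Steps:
y(M) = 15 + M*(-3 - M) (y(M) = M*(-3 - M) + 15 = 15 + M*(-3 - M))
y(-14) - 1*211 = (15 - 1*(-14)² - 3*(-14)) - 1*211 = (15 - 1*196 + 42) - 211 = (15 - 196 + 42) - 211 = -139 - 211 = -350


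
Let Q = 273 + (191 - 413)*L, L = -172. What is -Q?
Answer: -38457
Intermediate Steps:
Q = 38457 (Q = 273 + (191 - 413)*(-172) = 273 - 222*(-172) = 273 + 38184 = 38457)
-Q = -1*38457 = -38457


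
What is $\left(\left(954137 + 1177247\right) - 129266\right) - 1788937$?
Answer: $213181$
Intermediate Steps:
$\left(\left(954137 + 1177247\right) - 129266\right) - 1788937 = \left(2131384 - 129266\right) - 1788937 = 2002118 - 1788937 = 213181$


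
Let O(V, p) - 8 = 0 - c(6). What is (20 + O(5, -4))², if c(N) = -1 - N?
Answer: 1225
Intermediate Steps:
O(V, p) = 15 (O(V, p) = 8 + (0 - (-1 - 1*6)) = 8 + (0 - (-1 - 6)) = 8 + (0 - 1*(-7)) = 8 + (0 + 7) = 8 + 7 = 15)
(20 + O(5, -4))² = (20 + 15)² = 35² = 1225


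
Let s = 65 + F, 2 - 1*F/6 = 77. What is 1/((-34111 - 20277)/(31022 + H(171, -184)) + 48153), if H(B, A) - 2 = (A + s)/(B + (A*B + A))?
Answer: 976543017/47021763926525 ≈ 2.0768e-5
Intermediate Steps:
F = -450 (F = 12 - 6*77 = 12 - 462 = -450)
s = -385 (s = 65 - 450 = -385)
H(B, A) = 2 + (-385 + A)/(A + B + A*B) (H(B, A) = 2 + (A - 385)/(B + (A*B + A)) = 2 + (-385 + A)/(B + (A + A*B)) = 2 + (-385 + A)/(A + B + A*B))
1/((-34111 - 20277)/(31022 + H(171, -184)) + 48153) = 1/((-34111 - 20277)/(31022 + (-385 + 2*171 + 3*(-184) + 2*(-184)*171)/(-184 + 171 - 184*171)) + 48153) = 1/(-54388/(31022 + (-385 + 342 - 552 - 62928)/(-184 + 171 - 31464)) + 48153) = 1/(-54388/(31022 - 63523/(-31477)) + 48153) = 1/(-54388/(31022 - 1/31477*(-63523)) + 48153) = 1/(-54388/(31022 + 63523/31477) + 48153) = 1/(-54388/976543017/31477 + 48153) = 1/(-54388*31477/976543017 + 48153) = 1/(-1711971076/976543017 + 48153) = 1/(47021763926525/976543017) = 976543017/47021763926525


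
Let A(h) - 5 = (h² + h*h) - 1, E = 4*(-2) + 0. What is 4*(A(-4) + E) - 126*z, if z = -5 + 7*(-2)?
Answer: 2506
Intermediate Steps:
E = -8 (E = -8 + 0 = -8)
A(h) = 4 + 2*h² (A(h) = 5 + ((h² + h*h) - 1) = 5 + ((h² + h²) - 1) = 5 + (2*h² - 1) = 5 + (-1 + 2*h²) = 4 + 2*h²)
z = -19 (z = -5 - 14 = -19)
4*(A(-4) + E) - 126*z = 4*((4 + 2*(-4)²) - 8) - 126*(-19) = 4*((4 + 2*16) - 8) + 2394 = 4*((4 + 32) - 8) + 2394 = 4*(36 - 8) + 2394 = 4*28 + 2394 = 112 + 2394 = 2506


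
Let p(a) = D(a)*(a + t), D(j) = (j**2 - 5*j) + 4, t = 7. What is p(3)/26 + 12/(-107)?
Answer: -1226/1391 ≈ -0.88138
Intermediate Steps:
D(j) = 4 + j**2 - 5*j
p(a) = (7 + a)*(4 + a**2 - 5*a) (p(a) = (4 + a**2 - 5*a)*(a + 7) = (4 + a**2 - 5*a)*(7 + a) = (7 + a)*(4 + a**2 - 5*a))
p(3)/26 + 12/(-107) = ((7 + 3)*(4 + 3**2 - 5*3))/26 + 12/(-107) = (10*(4 + 9 - 15))*(1/26) + 12*(-1/107) = (10*(-2))*(1/26) - 12/107 = -20*1/26 - 12/107 = -10/13 - 12/107 = -1226/1391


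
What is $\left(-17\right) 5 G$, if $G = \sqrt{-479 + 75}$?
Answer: $- 170 i \sqrt{101} \approx - 1708.5 i$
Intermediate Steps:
$G = 2 i \sqrt{101}$ ($G = \sqrt{-404} = 2 i \sqrt{101} \approx 20.1 i$)
$\left(-17\right) 5 G = \left(-17\right) 5 \cdot 2 i \sqrt{101} = - 85 \cdot 2 i \sqrt{101} = - 170 i \sqrt{101}$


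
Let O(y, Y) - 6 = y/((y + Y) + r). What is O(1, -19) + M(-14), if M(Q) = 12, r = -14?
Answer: 575/32 ≈ 17.969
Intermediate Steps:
O(y, Y) = 6 + y/(-14 + Y + y) (O(y, Y) = 6 + y/((y + Y) - 14) = 6 + y/((Y + y) - 14) = 6 + y/(-14 + Y + y))
O(1, -19) + M(-14) = (-84 + 6*(-19) + 7*1)/(-14 - 19 + 1) + 12 = (-84 - 114 + 7)/(-32) + 12 = -1/32*(-191) + 12 = 191/32 + 12 = 575/32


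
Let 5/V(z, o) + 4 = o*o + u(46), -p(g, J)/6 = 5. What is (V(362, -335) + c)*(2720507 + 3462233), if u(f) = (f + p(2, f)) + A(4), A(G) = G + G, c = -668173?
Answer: -92739960372632240/22449 ≈ -4.1311e+12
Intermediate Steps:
p(g, J) = -30 (p(g, J) = -6*5 = -30)
A(G) = 2*G
u(f) = -22 + f (u(f) = (f - 30) + 2*4 = (-30 + f) + 8 = -22 + f)
V(z, o) = 5/(20 + o²) (V(z, o) = 5/(-4 + (o*o + (-22 + 46))) = 5/(-4 + (o² + 24)) = 5/(-4 + (24 + o²)) = 5/(20 + o²))
(V(362, -335) + c)*(2720507 + 3462233) = (5/(20 + (-335)²) - 668173)*(2720507 + 3462233) = (5/(20 + 112225) - 668173)*6182740 = (5/112245 - 668173)*6182740 = (5*(1/112245) - 668173)*6182740 = (1/22449 - 668173)*6182740 = -14999815676/22449*6182740 = -92739960372632240/22449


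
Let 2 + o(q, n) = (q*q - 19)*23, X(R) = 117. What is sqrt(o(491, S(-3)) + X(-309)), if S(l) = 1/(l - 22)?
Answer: sqrt(5544541) ≈ 2354.7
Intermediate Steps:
S(l) = 1/(-22 + l)
o(q, n) = -439 + 23*q**2 (o(q, n) = -2 + (q*q - 19)*23 = -2 + (q**2 - 19)*23 = -2 + (-19 + q**2)*23 = -2 + (-437 + 23*q**2) = -439 + 23*q**2)
sqrt(o(491, S(-3)) + X(-309)) = sqrt((-439 + 23*491**2) + 117) = sqrt((-439 + 23*241081) + 117) = sqrt((-439 + 5544863) + 117) = sqrt(5544424 + 117) = sqrt(5544541)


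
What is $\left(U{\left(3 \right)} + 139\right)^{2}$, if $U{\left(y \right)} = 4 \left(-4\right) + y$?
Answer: $15876$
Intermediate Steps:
$U{\left(y \right)} = -16 + y$
$\left(U{\left(3 \right)} + 139\right)^{2} = \left(\left(-16 + 3\right) + 139\right)^{2} = \left(-13 + 139\right)^{2} = 126^{2} = 15876$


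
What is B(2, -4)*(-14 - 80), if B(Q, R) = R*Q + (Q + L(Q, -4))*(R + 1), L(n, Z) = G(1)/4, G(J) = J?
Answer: 2773/2 ≈ 1386.5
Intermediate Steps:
L(n, Z) = ¼ (L(n, Z) = 1/4 = 1*(¼) = ¼)
B(Q, R) = Q*R + (1 + R)*(¼ + Q) (B(Q, R) = R*Q + (Q + ¼)*(R + 1) = Q*R + (¼ + Q)*(1 + R) = Q*R + (1 + R)*(¼ + Q))
B(2, -4)*(-14 - 80) = (¼ + 2 + (¼)*(-4) + 2*2*(-4))*(-14 - 80) = (¼ + 2 - 1 - 16)*(-94) = -59/4*(-94) = 2773/2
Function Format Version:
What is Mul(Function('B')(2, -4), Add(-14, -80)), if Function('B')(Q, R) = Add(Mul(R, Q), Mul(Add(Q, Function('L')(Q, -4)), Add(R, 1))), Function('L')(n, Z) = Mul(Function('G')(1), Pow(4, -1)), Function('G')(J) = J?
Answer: Rational(2773, 2) ≈ 1386.5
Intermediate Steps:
Function('L')(n, Z) = Rational(1, 4) (Function('L')(n, Z) = Mul(1, Pow(4, -1)) = Mul(1, Rational(1, 4)) = Rational(1, 4))
Function('B')(Q, R) = Add(Mul(Q, R), Mul(Add(1, R), Add(Rational(1, 4), Q))) (Function('B')(Q, R) = Add(Mul(R, Q), Mul(Add(Q, Rational(1, 4)), Add(R, 1))) = Add(Mul(Q, R), Mul(Add(Rational(1, 4), Q), Add(1, R))) = Add(Mul(Q, R), Mul(Add(1, R), Add(Rational(1, 4), Q))))
Mul(Function('B')(2, -4), Add(-14, -80)) = Mul(Add(Rational(1, 4), 2, Mul(Rational(1, 4), -4), Mul(2, 2, -4)), Add(-14, -80)) = Mul(Add(Rational(1, 4), 2, -1, -16), -94) = Mul(Rational(-59, 4), -94) = Rational(2773, 2)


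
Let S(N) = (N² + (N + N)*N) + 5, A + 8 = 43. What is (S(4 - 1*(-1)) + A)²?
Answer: 13225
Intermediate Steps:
A = 35 (A = -8 + 43 = 35)
S(N) = 5 + 3*N² (S(N) = (N² + (2*N)*N) + 5 = (N² + 2*N²) + 5 = 3*N² + 5 = 5 + 3*N²)
(S(4 - 1*(-1)) + A)² = ((5 + 3*(4 - 1*(-1))²) + 35)² = ((5 + 3*(4 + 1)²) + 35)² = ((5 + 3*5²) + 35)² = ((5 + 3*25) + 35)² = ((5 + 75) + 35)² = (80 + 35)² = 115² = 13225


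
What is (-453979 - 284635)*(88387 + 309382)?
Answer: -293797752166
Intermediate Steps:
(-453979 - 284635)*(88387 + 309382) = -738614*397769 = -293797752166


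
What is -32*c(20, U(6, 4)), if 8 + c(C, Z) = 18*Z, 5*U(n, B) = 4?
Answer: -1024/5 ≈ -204.80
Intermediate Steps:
U(n, B) = ⅘ (U(n, B) = (⅕)*4 = ⅘)
c(C, Z) = -8 + 18*Z
-32*c(20, U(6, 4)) = -32*(-8 + 18*(⅘)) = -32*(-8 + 72/5) = -32*32/5 = -1024/5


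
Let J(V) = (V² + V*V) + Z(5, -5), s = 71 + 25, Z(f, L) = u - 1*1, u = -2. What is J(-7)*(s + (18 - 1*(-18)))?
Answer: 12540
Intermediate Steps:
Z(f, L) = -3 (Z(f, L) = -2 - 1*1 = -2 - 1 = -3)
s = 96
J(V) = -3 + 2*V² (J(V) = (V² + V*V) - 3 = (V² + V²) - 3 = 2*V² - 3 = -3 + 2*V²)
J(-7)*(s + (18 - 1*(-18))) = (-3 + 2*(-7)²)*(96 + (18 - 1*(-18))) = (-3 + 2*49)*(96 + (18 + 18)) = (-3 + 98)*(96 + 36) = 95*132 = 12540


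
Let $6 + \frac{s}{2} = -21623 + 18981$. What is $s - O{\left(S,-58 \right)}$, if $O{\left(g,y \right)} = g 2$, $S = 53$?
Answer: $-5402$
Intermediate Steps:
$O{\left(g,y \right)} = 2 g$
$s = -5296$ ($s = -12 + 2 \left(-21623 + 18981\right) = -12 + 2 \left(-2642\right) = -12 - 5284 = -5296$)
$s - O{\left(S,-58 \right)} = -5296 - 2 \cdot 53 = -5296 - 106 = -5402$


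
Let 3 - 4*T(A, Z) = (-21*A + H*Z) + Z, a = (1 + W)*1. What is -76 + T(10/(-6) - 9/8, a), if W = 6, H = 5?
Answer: -3213/32 ≈ -100.41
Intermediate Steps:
a = 7 (a = (1 + 6)*1 = 7*1 = 7)
T(A, Z) = ¾ - 3*Z/2 + 21*A/4 (T(A, Z) = ¾ - ((-21*A + 5*Z) + Z)/4 = ¾ - (-21*A + 6*Z)/4 = ¾ + (-3*Z/2 + 21*A/4) = ¾ - 3*Z/2 + 21*A/4)
-76 + T(10/(-6) - 9/8, a) = -76 + (¾ - 3/2*7 + 21*(10/(-6) - 9/8)/4) = -76 + (¾ - 21/2 + 21*(10*(-⅙) - 9*⅛)/4) = -76 + (¾ - 21/2 + 21*(-5/3 - 9/8)/4) = -76 + (¾ - 21/2 + (21/4)*(-67/24)) = -76 + (¾ - 21/2 - 469/32) = -76 - 781/32 = -3213/32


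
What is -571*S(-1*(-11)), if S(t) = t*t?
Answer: -69091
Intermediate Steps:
S(t) = t²
-571*S(-1*(-11)) = -571*(-1*(-11))² = -571*11² = -571*121 = -69091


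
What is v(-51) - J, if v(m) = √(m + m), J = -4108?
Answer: 4108 + I*√102 ≈ 4108.0 + 10.1*I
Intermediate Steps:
v(m) = √2*√m (v(m) = √(2*m) = √2*√m)
v(-51) - J = √2*√(-51) - 1*(-4108) = √2*(I*√51) + 4108 = I*√102 + 4108 = 4108 + I*√102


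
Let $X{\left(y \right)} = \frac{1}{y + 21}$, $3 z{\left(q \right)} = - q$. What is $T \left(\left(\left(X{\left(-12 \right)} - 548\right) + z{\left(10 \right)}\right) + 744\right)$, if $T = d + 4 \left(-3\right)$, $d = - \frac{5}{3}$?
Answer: $- \frac{71135}{27} \approx -2634.6$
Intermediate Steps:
$z{\left(q \right)} = - \frac{q}{3}$ ($z{\left(q \right)} = \frac{\left(-1\right) q}{3} = - \frac{q}{3}$)
$d = - \frac{5}{3}$ ($d = \left(-5\right) \frac{1}{3} = - \frac{5}{3} \approx -1.6667$)
$X{\left(y \right)} = \frac{1}{21 + y}$
$T = - \frac{41}{3}$ ($T = - \frac{5}{3} + 4 \left(-3\right) = - \frac{5}{3} - 12 = - \frac{41}{3} \approx -13.667$)
$T \left(\left(\left(X{\left(-12 \right)} - 548\right) + z{\left(10 \right)}\right) + 744\right) = - \frac{41 \left(\left(\left(\frac{1}{21 - 12} - 548\right) - \frac{10}{3}\right) + 744\right)}{3} = - \frac{41 \left(\left(\left(\frac{1}{9} - 548\right) - \frac{10}{3}\right) + 744\right)}{3} = - \frac{41 \left(\left(- \frac{4931}{9} - \frac{10}{3}\right) + 744\right)}{3} = - \frac{41 \left(- \frac{4961}{9} + 744\right)}{3} = \left(- \frac{41}{3}\right) \frac{1735}{9} = - \frac{71135}{27}$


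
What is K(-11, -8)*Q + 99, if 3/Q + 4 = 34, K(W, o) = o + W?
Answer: 971/10 ≈ 97.100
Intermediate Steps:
K(W, o) = W + o
Q = 1/10 (Q = 3/(-4 + 34) = 3/30 = 3*(1/30) = 1/10 ≈ 0.10000)
K(-11, -8)*Q + 99 = (-11 - 8)*(1/10) + 99 = -19*1/10 + 99 = -19/10 + 99 = 971/10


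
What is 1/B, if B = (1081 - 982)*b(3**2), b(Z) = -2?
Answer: -1/198 ≈ -0.0050505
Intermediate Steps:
B = -198 (B = (1081 - 982)*(-2) = 99*(-2) = -198)
1/B = 1/(-198) = -1/198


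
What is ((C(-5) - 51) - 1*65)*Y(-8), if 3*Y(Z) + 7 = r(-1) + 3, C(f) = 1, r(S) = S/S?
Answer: 115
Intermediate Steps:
r(S) = 1
Y(Z) = -1 (Y(Z) = -7/3 + (1 + 3)/3 = -7/3 + (⅓)*4 = -7/3 + 4/3 = -1)
((C(-5) - 51) - 1*65)*Y(-8) = ((1 - 51) - 1*65)*(-1) = (-50 - 65)*(-1) = -115*(-1) = 115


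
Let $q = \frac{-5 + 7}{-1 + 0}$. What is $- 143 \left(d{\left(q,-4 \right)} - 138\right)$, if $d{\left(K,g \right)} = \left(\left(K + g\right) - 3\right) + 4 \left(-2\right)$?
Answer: $22165$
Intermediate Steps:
$q = -2$ ($q = \frac{2}{-1} = 2 \left(-1\right) = -2$)
$d{\left(K,g \right)} = -11 + K + g$ ($d{\left(K,g \right)} = \left(-3 + K + g\right) - 8 = -11 + K + g$)
$- 143 \left(d{\left(q,-4 \right)} - 138\right) = - 143 \left(\left(-11 - 2 - 4\right) - 138\right) = - 143 \left(-17 - 138\right) = \left(-143\right) \left(-155\right) = 22165$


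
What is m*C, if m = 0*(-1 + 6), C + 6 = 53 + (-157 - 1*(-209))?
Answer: 0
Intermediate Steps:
C = 99 (C = -6 + (53 + (-157 - 1*(-209))) = -6 + (53 + (-157 + 209)) = -6 + (53 + 52) = -6 + 105 = 99)
m = 0 (m = 0*5 = 0)
m*C = 0*99 = 0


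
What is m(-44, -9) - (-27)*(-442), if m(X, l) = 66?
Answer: -11868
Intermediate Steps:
m(-44, -9) - (-27)*(-442) = 66 - (-27)*(-442) = 66 - 1*11934 = 66 - 11934 = -11868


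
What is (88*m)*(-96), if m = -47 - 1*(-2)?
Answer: 380160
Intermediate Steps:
m = -45 (m = -47 + 2 = -45)
(88*m)*(-96) = (88*(-45))*(-96) = -3960*(-96) = 380160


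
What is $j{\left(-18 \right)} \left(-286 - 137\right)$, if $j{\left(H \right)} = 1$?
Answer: $-423$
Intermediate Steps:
$j{\left(-18 \right)} \left(-286 - 137\right) = 1 \left(-286 - 137\right) = 1 \left(-423\right) = -423$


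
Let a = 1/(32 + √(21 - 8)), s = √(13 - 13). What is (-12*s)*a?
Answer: 0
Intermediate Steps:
s = 0 (s = √0 = 0)
a = 1/(32 + √13) ≈ 0.028086
(-12*s)*a = (-12*0)*(32/1011 - √13/1011) = 0*(32/1011 - √13/1011) = 0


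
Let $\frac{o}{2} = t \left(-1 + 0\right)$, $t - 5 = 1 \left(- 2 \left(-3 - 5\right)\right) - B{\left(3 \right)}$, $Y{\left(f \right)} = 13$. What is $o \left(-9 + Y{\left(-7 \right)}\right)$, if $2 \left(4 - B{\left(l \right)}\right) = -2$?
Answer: $-128$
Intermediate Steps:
$B{\left(l \right)} = 5$ ($B{\left(l \right)} = 4 - -1 = 4 + 1 = 5$)
$t = 16$ ($t = 5 + \left(1 \left(- 2 \left(-3 - 5\right)\right) - 5\right) = 5 - \left(5 - - 2 \left(-3 - 5\right)\right) = 5 - \left(5 - \left(-2\right) \left(-8\right)\right) = 5 + \left(1 \cdot 16 - 5\right) = 5 + \left(16 - 5\right) = 5 + 11 = 16$)
$o = -32$ ($o = 2 \cdot 16 \left(-1 + 0\right) = 2 \cdot 16 \left(-1\right) = 2 \left(-16\right) = -32$)
$o \left(-9 + Y{\left(-7 \right)}\right) = - 32 \left(-9 + 13\right) = \left(-32\right) 4 = -128$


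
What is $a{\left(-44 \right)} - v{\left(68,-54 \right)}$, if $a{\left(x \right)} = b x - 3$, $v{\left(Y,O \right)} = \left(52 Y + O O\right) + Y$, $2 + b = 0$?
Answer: $-6435$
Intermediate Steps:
$b = -2$ ($b = -2 + 0 = -2$)
$v{\left(Y,O \right)} = O^{2} + 53 Y$ ($v{\left(Y,O \right)} = \left(52 Y + O^{2}\right) + Y = \left(O^{2} + 52 Y\right) + Y = O^{2} + 53 Y$)
$a{\left(x \right)} = -3 - 2 x$ ($a{\left(x \right)} = - 2 x - 3 = -3 - 2 x$)
$a{\left(-44 \right)} - v{\left(68,-54 \right)} = \left(-3 - -88\right) - \left(\left(-54\right)^{2} + 53 \cdot 68\right) = \left(-3 + 88\right) - \left(2916 + 3604\right) = 85 - 6520 = -6435$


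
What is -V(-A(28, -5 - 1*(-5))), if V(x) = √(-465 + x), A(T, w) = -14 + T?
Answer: -I*√479 ≈ -21.886*I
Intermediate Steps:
-V(-A(28, -5 - 1*(-5))) = -√(-465 - (-14 + 28)) = -√(-465 - 1*14) = -√(-465 - 14) = -√(-479) = -I*√479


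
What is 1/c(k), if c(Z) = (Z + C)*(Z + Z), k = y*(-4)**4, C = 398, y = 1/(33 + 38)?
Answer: 5041/14599168 ≈ 0.00034529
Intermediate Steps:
y = 1/71 ≈ 0.014085
k = 256/71 (k = (1/71)*(-4)**4 = (1/71)*256 = 256/71 ≈ 3.6056)
c(Z) = 2*Z*(398 + Z) (c(Z) = (Z + 398)*(Z + Z) = (398 + Z)*(2*Z) = 2*Z*(398 + Z))
1/c(k) = 1/(2*(256/71)*(398 + 256/71)) = 1/(2*(256/71)*(28514/71)) = 1/(14599168/5041) = 5041/14599168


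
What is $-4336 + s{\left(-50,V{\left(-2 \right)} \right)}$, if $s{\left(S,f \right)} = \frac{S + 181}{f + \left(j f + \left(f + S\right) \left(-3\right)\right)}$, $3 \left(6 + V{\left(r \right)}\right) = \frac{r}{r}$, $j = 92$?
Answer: $- \frac{1561091}{360} \approx -4336.4$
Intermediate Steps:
$V{\left(r \right)} = - \frac{17}{3}$ ($V{\left(r \right)} = -6 + \frac{r \frac{1}{r}}{3} = -6 + \frac{1}{3} \cdot 1 = -6 + \frac{1}{3} = - \frac{17}{3}$)
$s{\left(S,f \right)} = \frac{181 + S}{- 3 S + 90 f}$ ($s{\left(S,f \right)} = \frac{S + 181}{f + \left(92 f + \left(f + S\right) \left(-3\right)\right)} = \frac{181 + S}{f + \left(92 f + \left(S + f\right) \left(-3\right)\right)} = \frac{181 + S}{f + \left(92 f - \left(3 S + 3 f\right)\right)} = \frac{181 + S}{f - \left(- 89 f + 3 S\right)} = \frac{181 + S}{- 3 S + 90 f}$)
$-4336 + s{\left(-50,V{\left(-2 \right)} \right)} = -4336 + \frac{181 - 50}{3 \left(\left(-1\right) \left(-50\right) + 30 \left(- \frac{17}{3}\right)\right)} = -4336 + \frac{1}{3} \frac{1}{50 - 170} \cdot 131 = -4336 + \frac{1}{3} \frac{1}{-120} \cdot 131 = -4336 + \frac{1}{3} \left(- \frac{1}{120}\right) 131 = -4336 - \frac{131}{360} = - \frac{1561091}{360}$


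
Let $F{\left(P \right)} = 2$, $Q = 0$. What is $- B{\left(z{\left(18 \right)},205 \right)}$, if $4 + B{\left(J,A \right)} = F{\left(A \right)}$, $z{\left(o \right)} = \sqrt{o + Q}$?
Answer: $2$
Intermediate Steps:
$z{\left(o \right)} = \sqrt{o}$ ($z{\left(o \right)} = \sqrt{o + 0} = \sqrt{o}$)
$B{\left(J,A \right)} = -2$ ($B{\left(J,A \right)} = -4 + 2 = -2$)
$- B{\left(z{\left(18 \right)},205 \right)} = \left(-1\right) \left(-2\right) = 2$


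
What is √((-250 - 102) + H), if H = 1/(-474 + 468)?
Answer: I*√12678/6 ≈ 18.766*I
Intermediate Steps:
H = -⅙ (H = 1/(-6) = -⅙ ≈ -0.16667)
√((-250 - 102) + H) = √((-250 - 102) - ⅙) = √(-352 - ⅙) = √(-2113/6) = I*√12678/6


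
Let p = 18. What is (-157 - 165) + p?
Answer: -304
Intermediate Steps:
(-157 - 165) + p = (-157 - 165) + 18 = -322 + 18 = -304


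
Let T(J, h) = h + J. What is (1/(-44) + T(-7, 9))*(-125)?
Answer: -10875/44 ≈ -247.16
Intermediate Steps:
T(J, h) = J + h
(1/(-44) + T(-7, 9))*(-125) = (1/(-44) + (-7 + 9))*(-125) = (-1/44 + 2)*(-125) = (87/44)*(-125) = -10875/44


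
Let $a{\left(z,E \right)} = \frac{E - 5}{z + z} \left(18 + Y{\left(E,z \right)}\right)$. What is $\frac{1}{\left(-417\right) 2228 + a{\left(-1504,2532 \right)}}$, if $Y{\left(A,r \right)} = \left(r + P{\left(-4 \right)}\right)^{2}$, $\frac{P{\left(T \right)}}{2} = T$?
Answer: $- \frac{1504}{4285895991} \approx -3.5092 \cdot 10^{-7}$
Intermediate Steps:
$P{\left(T \right)} = 2 T$
$Y{\left(A,r \right)} = \left(-8 + r\right)^{2}$ ($Y{\left(A,r \right)} = \left(r + 2 \left(-4\right)\right)^{2} = \left(r - 8\right)^{2} = \left(-8 + r\right)^{2}$)
$a{\left(z,E \right)} = \frac{\left(-5 + E\right) \left(18 + \left(-8 + z\right)^{2}\right)}{2 z}$ ($a{\left(z,E \right)} = \frac{E - 5}{z + z} \left(18 + \left(-8 + z\right)^{2}\right) = \frac{-5 + E}{2 z} \left(18 + \left(-8 + z\right)^{2}\right) = \frac{\left(-5 + E\right) \left(18 + \left(-8 + z\right)^{2}\right)}{2 z}$)
$\frac{1}{\left(-417\right) 2228 + a{\left(-1504,2532 \right)}} = \frac{1}{\left(-417\right) 2228 + \frac{-90 - 5 \left(-8 - 1504\right)^{2} + 18 \cdot 2532 + 2532 \left(-8 - 1504\right)^{2}}{2 \left(-1504\right)}} = \frac{1}{-929076 + \frac{1}{2} \left(- \frac{1}{1504}\right) \left(-90 - 5 \left(-1512\right)^{2} + 45576 + 2532 \left(-1512\right)^{2}\right)} = \frac{1}{-929076 + \frac{1}{2} \left(- \frac{1}{1504}\right) \left(-90 - 11430720 + 45576 + 2532 \cdot 2286144\right)} = \frac{1}{-929076 + \frac{1}{2} \left(- \frac{1}{1504}\right) \left(-90 - 11430720 + 45576 + 5788516608\right)} = \frac{1}{-929076 + \frac{1}{2} \left(- \frac{1}{1504}\right) 5777131374} = \frac{1}{-929076 - \frac{2888565687}{1504}} = \frac{1}{- \frac{4285895991}{1504}} = - \frac{1504}{4285895991}$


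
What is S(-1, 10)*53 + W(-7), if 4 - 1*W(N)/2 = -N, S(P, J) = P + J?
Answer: 471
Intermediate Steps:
S(P, J) = J + P
W(N) = 8 + 2*N (W(N) = 8 - (-2)*N = 8 + 2*N)
S(-1, 10)*53 + W(-7) = (10 - 1)*53 + (8 + 2*(-7)) = 9*53 + (8 - 14) = 477 - 6 = 471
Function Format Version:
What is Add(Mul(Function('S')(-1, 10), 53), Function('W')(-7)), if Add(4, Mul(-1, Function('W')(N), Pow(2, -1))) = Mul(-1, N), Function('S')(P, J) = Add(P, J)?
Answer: 471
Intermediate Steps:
Function('S')(P, J) = Add(J, P)
Function('W')(N) = Add(8, Mul(2, N)) (Function('W')(N) = Add(8, Mul(-2, Mul(-1, N))) = Add(8, Mul(2, N)))
Add(Mul(Function('S')(-1, 10), 53), Function('W')(-7)) = Add(Mul(Add(10, -1), 53), Add(8, Mul(2, -7))) = Add(Mul(9, 53), Add(8, -14)) = Add(477, -6) = 471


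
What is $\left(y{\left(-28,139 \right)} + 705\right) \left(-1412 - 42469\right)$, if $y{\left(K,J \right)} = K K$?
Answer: $-65338809$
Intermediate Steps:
$y{\left(K,J \right)} = K^{2}$
$\left(y{\left(-28,139 \right)} + 705\right) \left(-1412 - 42469\right) = \left(\left(-28\right)^{2} + 705\right) \left(-1412 - 42469\right) = \left(784 + 705\right) \left(-43881\right) = 1489 \left(-43881\right) = -65338809$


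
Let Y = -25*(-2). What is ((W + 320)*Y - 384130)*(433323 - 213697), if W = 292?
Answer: -77644379780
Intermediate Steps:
Y = 50
((W + 320)*Y - 384130)*(433323 - 213697) = ((292 + 320)*50 - 384130)*(433323 - 213697) = (612*50 - 384130)*219626 = (30600 - 384130)*219626 = -353530*219626 = -77644379780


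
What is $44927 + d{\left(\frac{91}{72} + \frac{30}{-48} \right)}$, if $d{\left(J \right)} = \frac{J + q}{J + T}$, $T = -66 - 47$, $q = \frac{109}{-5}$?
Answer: $\frac{908652384}{20225} \approx 44927.0$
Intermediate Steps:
$q = - \frac{109}{5}$ ($q = 109 \left(- \frac{1}{5}\right) = - \frac{109}{5} \approx -21.8$)
$T = -113$ ($T = -66 - 47 = -113$)
$d{\left(J \right)} = \frac{- \frac{109}{5} + J}{-113 + J}$ ($d{\left(J \right)} = \frac{J - \frac{109}{5}}{J - 113} = \frac{- \frac{109}{5} + J}{-113 + J}$)
$44927 + d{\left(\frac{91}{72} + \frac{30}{-48} \right)} = 44927 + \frac{- \frac{109}{5} + \left(\frac{91}{72} + \frac{30}{-48}\right)}{-113 + \left(\frac{91}{72} + \frac{30}{-48}\right)} = 44927 + \frac{- \frac{109}{5} + \left(91 \cdot \frac{1}{72} + 30 \left(- \frac{1}{48}\right)\right)}{-113 + \left(91 \cdot \frac{1}{72} + 30 \left(- \frac{1}{48}\right)\right)} = 44927 + \frac{- \frac{109}{5} + \left(\frac{91}{72} - \frac{5}{8}\right)}{-113 + \left(\frac{91}{72} - \frac{5}{8}\right)} = 44927 + \frac{- \frac{109}{5} + \frac{23}{36}}{-113 + \frac{23}{36}} = 44927 + \frac{1}{- \frac{4045}{36}} \left(- \frac{3809}{180}\right) = 44927 - - \frac{3809}{20225} = 44927 + \frac{3809}{20225} = \frac{908652384}{20225}$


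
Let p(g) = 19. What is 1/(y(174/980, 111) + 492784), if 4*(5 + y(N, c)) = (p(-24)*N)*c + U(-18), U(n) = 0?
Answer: 1960/966030323 ≈ 2.0289e-6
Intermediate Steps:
y(N, c) = -5 + 19*N*c/4 (y(N, c) = -5 + ((19*N)*c + 0)/4 = -5 + (19*N*c + 0)/4 = -5 + (19*N*c)/4 = -5 + 19*N*c/4)
1/(y(174/980, 111) + 492784) = 1/((-5 + (19/4)*(174/980)*111) + 492784) = 1/((-5 + (19/4)*(174*(1/980))*111) + 492784) = 1/((-5 + (19/4)*(87/490)*111) + 492784) = 1/((-5 + 183483/1960) + 492784) = 1/(173683/1960 + 492784) = 1/(966030323/1960) = 1960/966030323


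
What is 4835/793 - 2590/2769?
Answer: 871865/168909 ≈ 5.1617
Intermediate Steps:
4835/793 - 2590/2769 = 871865/168909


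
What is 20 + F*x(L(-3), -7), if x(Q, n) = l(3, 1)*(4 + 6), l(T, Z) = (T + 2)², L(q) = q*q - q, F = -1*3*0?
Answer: 20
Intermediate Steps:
F = 0 (F = -3*0 = 0)
L(q) = q² - q
l(T, Z) = (2 + T)²
x(Q, n) = 250 (x(Q, n) = (2 + 3)²*(4 + 6) = 5²*10 = 25*10 = 250)
20 + F*x(L(-3), -7) = 20 + 0*250 = 20 + 0 = 20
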